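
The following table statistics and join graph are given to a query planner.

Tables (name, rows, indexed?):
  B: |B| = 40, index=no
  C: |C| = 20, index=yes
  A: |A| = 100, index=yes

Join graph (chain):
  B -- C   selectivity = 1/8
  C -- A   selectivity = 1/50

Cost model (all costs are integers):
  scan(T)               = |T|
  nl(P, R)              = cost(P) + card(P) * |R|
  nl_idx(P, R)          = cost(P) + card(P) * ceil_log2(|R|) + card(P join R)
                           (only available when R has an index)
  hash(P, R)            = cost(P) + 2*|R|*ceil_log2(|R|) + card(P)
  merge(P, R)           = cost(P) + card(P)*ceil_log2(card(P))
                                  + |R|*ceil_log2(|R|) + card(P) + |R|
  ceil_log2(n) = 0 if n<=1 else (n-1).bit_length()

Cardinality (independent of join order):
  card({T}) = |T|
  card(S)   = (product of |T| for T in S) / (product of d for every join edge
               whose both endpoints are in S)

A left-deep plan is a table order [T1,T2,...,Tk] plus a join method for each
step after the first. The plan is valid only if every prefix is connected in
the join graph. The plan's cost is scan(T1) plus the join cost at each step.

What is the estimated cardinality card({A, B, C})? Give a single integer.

200

Tables in S: A(100), B(40), C(20)
Edges inside S: B-C(d=8), C-A(d=50)
numerator = 100 * 40 * 20 = 80000
denominator = 8 * 50 = 400
card(S) = 80000 / 400 = 200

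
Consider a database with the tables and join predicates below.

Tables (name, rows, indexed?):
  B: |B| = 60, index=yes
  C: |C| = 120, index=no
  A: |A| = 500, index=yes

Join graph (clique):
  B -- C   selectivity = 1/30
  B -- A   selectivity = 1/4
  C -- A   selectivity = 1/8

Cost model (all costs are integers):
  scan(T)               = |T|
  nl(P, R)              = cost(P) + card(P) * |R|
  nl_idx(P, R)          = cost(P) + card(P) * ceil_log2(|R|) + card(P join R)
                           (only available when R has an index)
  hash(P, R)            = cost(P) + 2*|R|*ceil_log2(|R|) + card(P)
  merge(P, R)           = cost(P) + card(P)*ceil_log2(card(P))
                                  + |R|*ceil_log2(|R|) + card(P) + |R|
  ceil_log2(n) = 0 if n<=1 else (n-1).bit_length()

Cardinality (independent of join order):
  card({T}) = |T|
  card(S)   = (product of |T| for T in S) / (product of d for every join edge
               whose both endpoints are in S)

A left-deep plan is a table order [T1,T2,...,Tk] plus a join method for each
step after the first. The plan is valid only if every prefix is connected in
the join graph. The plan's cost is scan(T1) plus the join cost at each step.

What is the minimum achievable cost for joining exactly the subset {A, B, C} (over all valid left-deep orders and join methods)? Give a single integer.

Selinger DP over subsets of {A,B,C}:
  {B}: scan cost=60, card=60
  {C}: scan cost=120, card=120
  {A}: scan cost=500, card=500
  {BC}: card=240; try (B,hash)→960, (B,nl_idx)→1080, (C,merge)→1440, (B,merge)→1500, (C,hash)→1800, (C,nl)→7260 …(+1); best=960 via (B,hash)
  {AB}: card=7500; try (B,hash)→1720, (A,merge)→5480, (B,merge)→5920, (A,nl_idx)→8100, (A,hash)→9120, (B,nl_idx)→11000 …(+2); best=1720 via (B,hash)
  {AC}: card=7500; try (C,hash)→2680, (A,merge)→6080, (C,merge)→6460, (A,nl_idx)→8700, (A,hash)→9240, (A,nl)→60120 …(+1); best=2680 via (C,hash)
  {ABC}: card=3750; try (A,nl_idx)→6870, (A,merge)→8120, (A,hash)→10200, (C,hash)→10900, (B,hash)→10900, (B,nl_idx)→51430 …(+5); best=6870 via (A,nl_idx)

6870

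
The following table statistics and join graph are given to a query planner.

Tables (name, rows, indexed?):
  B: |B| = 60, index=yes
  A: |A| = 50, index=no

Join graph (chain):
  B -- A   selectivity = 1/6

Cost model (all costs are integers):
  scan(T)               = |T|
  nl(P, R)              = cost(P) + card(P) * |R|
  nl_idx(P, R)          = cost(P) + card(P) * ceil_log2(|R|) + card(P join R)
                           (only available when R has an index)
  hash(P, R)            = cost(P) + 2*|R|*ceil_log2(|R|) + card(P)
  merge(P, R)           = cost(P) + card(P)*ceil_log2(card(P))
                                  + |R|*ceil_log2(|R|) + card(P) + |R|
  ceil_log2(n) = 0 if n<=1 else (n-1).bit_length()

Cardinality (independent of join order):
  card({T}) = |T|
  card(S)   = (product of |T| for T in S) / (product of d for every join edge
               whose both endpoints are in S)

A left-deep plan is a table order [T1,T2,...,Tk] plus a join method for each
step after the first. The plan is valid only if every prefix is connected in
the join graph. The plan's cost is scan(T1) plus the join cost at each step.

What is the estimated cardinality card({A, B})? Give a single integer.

500

Tables in S: A(50), B(60)
Edges inside S: B-A(d=6)
numerator = 50 * 60 = 3000
denominator = 6 = 6
card(S) = 3000 / 6 = 500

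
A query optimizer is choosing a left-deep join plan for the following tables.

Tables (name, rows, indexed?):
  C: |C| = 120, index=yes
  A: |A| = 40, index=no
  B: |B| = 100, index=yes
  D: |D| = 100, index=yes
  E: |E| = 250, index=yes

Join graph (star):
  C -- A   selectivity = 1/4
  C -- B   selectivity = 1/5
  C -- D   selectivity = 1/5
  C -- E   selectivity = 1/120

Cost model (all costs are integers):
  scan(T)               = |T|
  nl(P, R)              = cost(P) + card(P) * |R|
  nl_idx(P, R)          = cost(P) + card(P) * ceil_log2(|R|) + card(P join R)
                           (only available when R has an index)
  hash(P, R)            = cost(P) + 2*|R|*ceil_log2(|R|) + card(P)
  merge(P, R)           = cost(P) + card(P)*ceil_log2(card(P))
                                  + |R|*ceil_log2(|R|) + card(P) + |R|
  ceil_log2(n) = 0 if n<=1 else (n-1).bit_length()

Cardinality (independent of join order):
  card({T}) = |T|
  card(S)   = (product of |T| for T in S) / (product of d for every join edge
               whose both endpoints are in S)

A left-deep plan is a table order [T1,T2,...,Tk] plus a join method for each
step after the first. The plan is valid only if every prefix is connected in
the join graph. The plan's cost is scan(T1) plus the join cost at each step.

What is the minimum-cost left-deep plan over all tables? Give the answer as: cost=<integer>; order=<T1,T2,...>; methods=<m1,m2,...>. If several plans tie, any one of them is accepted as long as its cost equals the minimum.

Selinger DP (subsets sized 1..n):
  {C}: scan cost=120, card=120
  {A}: scan cost=40, card=40
  {B}: scan cost=100, card=100
  {D}: scan cost=100, card=100
  {E}: scan cost=250, card=250
  {AC}: card=1200; try (A,hash)→720, (C,merge)→1280, (A,merge)→1360, (C,nl_idx)→1520, (C,hash)→1760, (C,nl)→4840 …(+1); best=720 via (A,hash)
  {BC}: card=2400; try (B,hash)→1640, (C,merge)→1860, (C,hash)→1880, (B,merge)→1880, (C,nl_idx)→3200, (B,nl_idx)→3360 …(+2); best=1640 via (B,hash)
  {CD}: card=2400; try (D,hash)→1640, (C,merge)→1860, (D,merge)→1880, (C,hash)→1880, (C,nl_idx)→3200, (D,nl_idx)→3360 …(+2); best=1640 via (D,hash)
  {CE}: card=250; try (E,nl_idx)→1330, (C,hash)→2180, (C,nl_idx)→2250, (E,merge)→3330, (C,merge)→3460, (E,hash)→4240 …(+2); best=1330 via (E,nl_idx)
  {ABC}: card=24000; try (B,hash)→3320, (A,hash)→4520, (B,merge)→15920, (B,nl_idx)→33120, (A,merge)→33120, (A,nl)→97640 …(+1); best=3320 via (B,hash)
  {ACD}: card=24000; try (D,hash)→3320, (A,hash)→4520, (D,merge)→15920, (D,nl_idx)→33120, (A,merge)→33120, (A,nl)→97640 …(+1); best=3320 via (D,hash)
  {ACE}: card=2500; try (A,hash)→2060, (A,merge)→3860, (E,hash)→5920, (A,nl)→11330, (E,nl_idx)→12820, (E,merge)→17370 …(+1); best=2060 via (A,hash)
  {BCD}: card=48000; try (D,hash)→5440, (B,hash)→5440, (D,merge)→33640, (B,merge)→33640, (D,nl_idx)→66440, (B,nl_idx)→66440 …(+2); best=5440 via (D,hash)
  {BCE}: card=5000; try (B,hash)→2980, (B,merge)→4380, (E,hash)→8040, (B,nl_idx)→8080, (E,nl_idx)→25840, (B,nl)→26330 …(+2); best=2980 via (B,hash)
  {CDE}: card=5000; try (D,hash)→2980, (D,merge)→4380, (E,hash)→8040, (D,nl_idx)→8080, (E,nl_idx)→25840, (D,nl)→26330 …(+2); best=2980 via (D,hash)
  {ABCD}: card=480000; try (D,hash)→28720, (B,hash)→28720, (A,hash)→53920, (D,merge)→388120, (B,merge)→388120, (D,nl_idx)→651320 …(+5); best=28720 via (D,hash)
  {ABCE}: card=50000; try (B,hash)→5960, (A,hash)→8460, (E,hash)→31320, (B,merge)→35360, (B,nl_idx)→69560, (A,merge)→73260 …(+5); best=5960 via (B,hash)
  {ACDE}: card=50000; try (D,hash)→5960, (A,hash)→8460, (E,hash)→31320, (D,merge)→35360, (D,nl_idx)→69560, (A,merge)→73260 …(+5); best=5960 via (D,hash)
  {BCDE}: card=100000; try (D,hash)→9380, (B,hash)→9380, (E,hash)→57440, (D,merge)→73780, (B,merge)→73780, (D,nl_idx)→137980 …(+6); best=9380 via (D,hash)
  {ABCDE}: card=1000000; try (D,hash)→57360, (B,hash)→57360, (A,hash)→109860, (E,hash)→512720, (D,merge)→856760, (B,merge)→856760 …(+9); best=57360 via (D,hash)

cost=57360; order=C,E,A,B,D; methods=nl_idx,hash,hash,hash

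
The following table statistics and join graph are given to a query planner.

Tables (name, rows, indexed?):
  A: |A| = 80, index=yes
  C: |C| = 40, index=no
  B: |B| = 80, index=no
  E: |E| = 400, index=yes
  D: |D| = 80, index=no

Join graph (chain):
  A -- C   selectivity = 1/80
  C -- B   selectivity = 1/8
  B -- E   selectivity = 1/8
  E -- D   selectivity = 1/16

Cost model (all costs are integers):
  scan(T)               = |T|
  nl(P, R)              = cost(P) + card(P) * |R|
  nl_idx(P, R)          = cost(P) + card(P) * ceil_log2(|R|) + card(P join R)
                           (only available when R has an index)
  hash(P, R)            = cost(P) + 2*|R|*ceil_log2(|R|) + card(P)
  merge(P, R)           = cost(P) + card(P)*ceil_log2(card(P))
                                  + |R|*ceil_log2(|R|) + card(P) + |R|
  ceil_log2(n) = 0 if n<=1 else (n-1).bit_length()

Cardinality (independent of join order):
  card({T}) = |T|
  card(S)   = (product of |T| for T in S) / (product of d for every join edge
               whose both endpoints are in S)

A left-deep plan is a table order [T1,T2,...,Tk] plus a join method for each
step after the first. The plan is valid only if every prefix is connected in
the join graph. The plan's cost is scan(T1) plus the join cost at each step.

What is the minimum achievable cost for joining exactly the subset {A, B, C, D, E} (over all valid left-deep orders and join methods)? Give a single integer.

30000

Selinger DP over subsets of {A,B,C,D,E}:
  {A}: scan cost=80, card=80
  {C}: scan cost=40, card=40
  {B}: scan cost=80, card=80
  {E}: scan cost=400, card=400
  {D}: scan cost=80, card=80
  {AC}: card=40; try (A,nl_idx)→360, (C,hash)→640, (A,merge)→960, (C,merge)→1000, (A,hash)→1200, (A,nl)→3240 …(+1); best=360 via (A,nl_idx)
  {BC}: card=400; try (C,hash)→640, (B,merge)→960, (C,merge)→1000, (B,hash)→1200, (B,nl)→3240, (C,nl)→3280; best=640 via (C,hash)
  {BE}: card=4000; try (B,hash)→1920, (E,merge)→4720, (E,nl_idx)→4800, (B,merge)→5040, (E,hash)→7360, (E,nl)→32080 …(+1); best=1920 via (B,hash)
  {DE}: card=2000; try (D,hash)→1920, (E,nl_idx)→2800, (E,merge)→4720, (D,merge)→5040, (E,hash)→7360, (E,nl)→32080 …(+1); best=1920 via (D,hash)
  {ABC}: card=400; try (B,merge)→1280, (B,hash)→1520, (A,hash)→2160, (B,nl)→3560, (A,nl_idx)→3840, (A,merge)→5280 …(+1); best=1280 via (B,merge)
  {BCE}: card=20000; try (C,hash)→6400, (E,hash)→8240, (E,merge)→8640, (E,nl_idx)→24240, (C,merge)→54200, (E,nl)→160640 …(+1); best=6400 via (C,hash)
  {BDE}: card=20000; try (B,hash)→5040, (D,hash)→7040, (B,merge)→26560, (D,merge)→54560, (B,nl)→161920, (D,nl)→321920; best=5040 via (B,hash)
  {ABCE}: card=20000; try (E,hash)→8880, (E,merge)→9280, (E,nl_idx)→24880, (A,hash)→27520, (E,nl)→161280, (A,nl_idx)→166400 …(+2); best=8880 via (E,hash)
  {BCDE}: card=100000; try (C,hash)→25520, (D,hash)→27520, (C,merge)→325320, (D,merge)→327040, (C,nl)→805040, (D,nl)→1606400; best=25520 via (C,hash)
  {ABCDE}: card=100000; try (D,hash)→30000, (A,hash)→126640, (D,merge)→329520, (A,nl_idx)→825520, (D,nl)→1608880, (A,merge)→1826160 …(+1); best=30000 via (D,hash)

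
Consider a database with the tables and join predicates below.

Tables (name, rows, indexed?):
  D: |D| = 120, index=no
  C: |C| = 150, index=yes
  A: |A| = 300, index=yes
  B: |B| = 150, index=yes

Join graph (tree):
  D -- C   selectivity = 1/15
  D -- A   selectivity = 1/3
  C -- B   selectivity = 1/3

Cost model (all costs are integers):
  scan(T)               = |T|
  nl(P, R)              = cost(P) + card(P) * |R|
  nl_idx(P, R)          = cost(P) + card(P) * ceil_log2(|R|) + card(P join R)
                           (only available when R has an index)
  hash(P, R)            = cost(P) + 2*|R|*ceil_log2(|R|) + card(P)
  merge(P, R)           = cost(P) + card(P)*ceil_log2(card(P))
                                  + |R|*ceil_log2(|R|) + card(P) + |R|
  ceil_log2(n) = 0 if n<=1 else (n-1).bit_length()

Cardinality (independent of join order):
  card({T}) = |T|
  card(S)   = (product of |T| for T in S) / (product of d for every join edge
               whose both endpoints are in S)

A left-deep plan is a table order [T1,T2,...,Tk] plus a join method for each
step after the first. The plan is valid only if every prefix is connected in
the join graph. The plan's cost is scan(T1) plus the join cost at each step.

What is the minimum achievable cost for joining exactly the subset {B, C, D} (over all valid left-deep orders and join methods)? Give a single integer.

5580

Selinger DP over subsets of {B,C,D}:
  {D}: scan cost=120, card=120
  {C}: scan cost=150, card=150
  {B}: scan cost=150, card=150
  {CD}: card=1200; try (D,hash)→1980, (C,nl_idx)→2280, (C,merge)→2430, (D,merge)→2460, (C,hash)→2640, (C,nl)→18120 …(+1); best=1980 via (D,hash)
  {BC}: card=7500; try (C,hash)→2700, (B,hash)→2700, (C,merge)→2850, (B,merge)→2850, (C,nl_idx)→8850, (B,nl_idx)→8850 …(+2); best=2700 via (C,hash)
  {BCD}: card=60000; try (B,hash)→5580, (D,hash)→11880, (B,merge)→17730, (B,nl_idx)→71580, (D,merge)→108660, (B,nl)→181980 …(+1); best=5580 via (B,hash)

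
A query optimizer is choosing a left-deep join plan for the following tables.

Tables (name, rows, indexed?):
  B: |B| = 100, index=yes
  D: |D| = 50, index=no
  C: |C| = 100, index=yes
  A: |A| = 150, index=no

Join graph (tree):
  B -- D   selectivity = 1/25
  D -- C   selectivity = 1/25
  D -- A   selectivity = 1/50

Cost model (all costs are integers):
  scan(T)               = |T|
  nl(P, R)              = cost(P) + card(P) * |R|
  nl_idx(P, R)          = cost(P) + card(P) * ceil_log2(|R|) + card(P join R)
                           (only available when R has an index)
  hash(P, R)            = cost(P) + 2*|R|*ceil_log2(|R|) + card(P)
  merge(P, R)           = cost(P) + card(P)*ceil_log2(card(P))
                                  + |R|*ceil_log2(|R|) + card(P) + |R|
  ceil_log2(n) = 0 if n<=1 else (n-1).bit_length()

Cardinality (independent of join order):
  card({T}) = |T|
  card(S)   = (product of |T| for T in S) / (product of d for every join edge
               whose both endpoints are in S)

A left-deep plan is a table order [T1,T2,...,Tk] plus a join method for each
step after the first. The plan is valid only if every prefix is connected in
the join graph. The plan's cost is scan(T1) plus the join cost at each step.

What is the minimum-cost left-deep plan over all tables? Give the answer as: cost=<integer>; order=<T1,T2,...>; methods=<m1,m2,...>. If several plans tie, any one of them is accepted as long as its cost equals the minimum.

Selinger DP (subsets sized 1..n):
  {B}: scan cost=100, card=100
  {D}: scan cost=50, card=50
  {C}: scan cost=100, card=100
  {A}: scan cost=150, card=150
  {BD}: card=200; try (B,nl_idx)→600, (D,hash)→800, (B,merge)→1200, (D,merge)→1250, (B,hash)→1500, (B,nl)→5050 …(+1); best=600 via (B,nl_idx)
  {CD}: card=200; try (C,nl_idx)→600, (D,hash)→800, (C,merge)→1200, (D,merge)→1250, (C,hash)→1500, (C,nl)→5050 …(+1); best=600 via (C,nl_idx)
  {AD}: card=150; try (D,hash)→900, (A,merge)→1750, (D,merge)→1850, (A,hash)→2500, (A,nl)→7550, (D,nl)→7650; best=900 via (D,hash)
  {BCD}: card=800; try (C,hash)→2200, (B,hash)→2200, (C,nl_idx)→2800, (B,nl_idx)→2800, (C,merge)→3200, (B,merge)→3200 …(+2); best=2200 via (C,hash)
  {ABD}: card=600; try (B,hash)→2450, (B,nl_idx)→2550, (B,merge)→3050, (A,hash)→3200, (A,merge)→3750, (B,nl)→15900 …(+1); best=2450 via (B,hash)
  {ACD}: card=600; try (C,hash)→2450, (C,nl_idx)→2550, (C,merge)→3050, (A,hash)→3200, (A,merge)→3750, (C,nl)→15900 …(+1); best=2450 via (C,hash)
  {ABCD}: card=2400; try (C,hash)→4450, (B,hash)→4450, (A,hash)→5400, (C,nl_idx)→9050, (B,nl_idx)→9050, (C,merge)→9850 …(+5); best=4450 via (C,hash)

cost=4450; order=A,D,B,C; methods=hash,hash,hash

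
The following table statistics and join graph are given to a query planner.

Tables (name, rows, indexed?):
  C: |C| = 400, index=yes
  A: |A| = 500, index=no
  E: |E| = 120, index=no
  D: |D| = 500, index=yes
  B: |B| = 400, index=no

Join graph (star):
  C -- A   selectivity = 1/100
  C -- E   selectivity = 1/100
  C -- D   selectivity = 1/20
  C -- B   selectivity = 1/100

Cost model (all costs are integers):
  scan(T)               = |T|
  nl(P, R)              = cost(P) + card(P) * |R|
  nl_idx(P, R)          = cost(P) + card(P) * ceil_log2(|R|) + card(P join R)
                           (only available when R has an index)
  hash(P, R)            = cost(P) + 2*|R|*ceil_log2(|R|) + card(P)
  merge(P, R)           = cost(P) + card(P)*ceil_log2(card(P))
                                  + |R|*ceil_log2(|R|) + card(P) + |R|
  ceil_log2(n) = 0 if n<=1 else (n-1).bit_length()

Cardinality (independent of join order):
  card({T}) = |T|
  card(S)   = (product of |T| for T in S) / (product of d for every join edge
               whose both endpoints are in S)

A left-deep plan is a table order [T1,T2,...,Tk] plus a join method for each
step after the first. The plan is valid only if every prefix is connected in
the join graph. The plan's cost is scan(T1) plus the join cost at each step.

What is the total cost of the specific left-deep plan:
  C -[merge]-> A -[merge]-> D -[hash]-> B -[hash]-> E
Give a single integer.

297280

step 1: scan C: cost=400, card=400
step 2: join A via merge
    card(P join A) = 400*500/(100) = 2000
    cost = 400 + 400*9 + 500*9 + 400 + 500 = 9400
step 3: join D via merge
    card(P join D) = 2000*500/(20) = 50000
    cost = 9400 + 2000*11 + 500*9 + 2000 + 500 = 38400
step 4: join B via hash
    card(P join B) = 50000*400/(100) = 200000
    cost = 38400 + 2*400*9 + 50000 = 95600
step 5: join E via hash
    card(P join E) = 200000*120/(100) = 240000
    cost = 95600 + 2*120*7 + 200000 = 297280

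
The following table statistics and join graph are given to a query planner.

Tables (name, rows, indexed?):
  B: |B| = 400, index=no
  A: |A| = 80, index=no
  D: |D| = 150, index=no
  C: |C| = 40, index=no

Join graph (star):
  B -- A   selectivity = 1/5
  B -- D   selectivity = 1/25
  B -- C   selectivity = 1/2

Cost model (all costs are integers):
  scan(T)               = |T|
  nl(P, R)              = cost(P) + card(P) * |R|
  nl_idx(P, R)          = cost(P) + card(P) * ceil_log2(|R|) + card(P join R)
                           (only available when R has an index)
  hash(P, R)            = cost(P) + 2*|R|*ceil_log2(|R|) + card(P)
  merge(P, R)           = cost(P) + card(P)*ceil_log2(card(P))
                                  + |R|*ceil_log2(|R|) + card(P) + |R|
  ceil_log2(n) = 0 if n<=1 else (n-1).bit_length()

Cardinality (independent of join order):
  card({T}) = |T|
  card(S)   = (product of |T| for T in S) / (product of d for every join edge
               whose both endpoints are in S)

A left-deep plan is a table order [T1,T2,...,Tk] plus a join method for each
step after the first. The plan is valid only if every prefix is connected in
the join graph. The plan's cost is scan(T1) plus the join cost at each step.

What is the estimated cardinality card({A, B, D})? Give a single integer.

38400

Tables in S: A(80), B(400), D(150)
Edges inside S: B-A(d=5), B-D(d=25)
numerator = 80 * 400 * 150 = 4800000
denominator = 5 * 25 = 125
card(S) = 4800000 / 125 = 38400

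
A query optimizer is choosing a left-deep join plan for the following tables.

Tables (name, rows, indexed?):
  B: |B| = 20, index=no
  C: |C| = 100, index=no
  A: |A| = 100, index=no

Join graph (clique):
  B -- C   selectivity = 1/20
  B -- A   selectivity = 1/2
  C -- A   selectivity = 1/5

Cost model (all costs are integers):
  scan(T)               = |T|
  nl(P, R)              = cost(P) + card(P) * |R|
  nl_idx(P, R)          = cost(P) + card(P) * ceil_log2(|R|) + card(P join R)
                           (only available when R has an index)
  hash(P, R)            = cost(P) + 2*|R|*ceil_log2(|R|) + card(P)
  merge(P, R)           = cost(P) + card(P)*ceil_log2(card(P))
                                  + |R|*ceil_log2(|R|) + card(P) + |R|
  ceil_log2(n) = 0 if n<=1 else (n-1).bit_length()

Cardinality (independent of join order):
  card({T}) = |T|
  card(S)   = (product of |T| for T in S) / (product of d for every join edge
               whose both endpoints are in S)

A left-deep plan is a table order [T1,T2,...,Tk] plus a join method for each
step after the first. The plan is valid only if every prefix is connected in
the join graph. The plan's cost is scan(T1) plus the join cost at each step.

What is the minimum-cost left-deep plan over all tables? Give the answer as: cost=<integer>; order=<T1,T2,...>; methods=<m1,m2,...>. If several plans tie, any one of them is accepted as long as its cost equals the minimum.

Selinger DP (subsets sized 1..n):
  {B}: scan cost=20, card=20
  {C}: scan cost=100, card=100
  {A}: scan cost=100, card=100
  {BC}: card=100; try (B,hash)→400, (C,merge)→940, (B,merge)→1020, (C,hash)→1440, (C,nl)→2020, (B,nl)→2100; best=400 via (B,hash)
  {AB}: card=1000; try (B,hash)→400, (A,merge)→940, (B,merge)→1020, (A,hash)→1440, (A,nl)→2020, (B,nl)→2100; best=400 via (B,hash)
  {AC}: card=2000; try (C,hash)→1600, (A,hash)→1600, (C,merge)→1700, (A,merge)→1700, (C,nl)→10100, (A,nl)→10100; best=1600 via (C,hash)
  {ABC}: card=1000; try (A,hash)→1900, (A,merge)→2000, (C,hash)→2800, (B,hash)→3800, (A,nl)→10400, (C,merge)→12200 …(+3); best=1900 via (A,hash)

cost=1900; order=C,B,A; methods=hash,hash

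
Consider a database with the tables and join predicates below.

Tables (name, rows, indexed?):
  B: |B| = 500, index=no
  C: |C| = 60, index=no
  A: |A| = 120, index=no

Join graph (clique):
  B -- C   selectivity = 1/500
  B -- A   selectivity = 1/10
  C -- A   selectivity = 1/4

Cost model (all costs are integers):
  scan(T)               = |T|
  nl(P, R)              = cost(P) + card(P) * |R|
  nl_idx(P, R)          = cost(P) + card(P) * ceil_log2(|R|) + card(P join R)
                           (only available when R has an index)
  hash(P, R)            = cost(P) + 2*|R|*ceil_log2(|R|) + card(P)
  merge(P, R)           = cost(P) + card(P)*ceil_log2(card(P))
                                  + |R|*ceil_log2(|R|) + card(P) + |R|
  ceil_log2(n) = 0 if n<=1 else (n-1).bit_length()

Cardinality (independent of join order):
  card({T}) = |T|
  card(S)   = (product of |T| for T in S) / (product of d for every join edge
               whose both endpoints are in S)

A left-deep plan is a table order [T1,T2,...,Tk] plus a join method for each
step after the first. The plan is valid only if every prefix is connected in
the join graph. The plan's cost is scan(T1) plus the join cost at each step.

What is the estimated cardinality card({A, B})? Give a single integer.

6000

Tables in S: A(120), B(500)
Edges inside S: B-A(d=10)
numerator = 120 * 500 = 60000
denominator = 10 = 10
card(S) = 60000 / 10 = 6000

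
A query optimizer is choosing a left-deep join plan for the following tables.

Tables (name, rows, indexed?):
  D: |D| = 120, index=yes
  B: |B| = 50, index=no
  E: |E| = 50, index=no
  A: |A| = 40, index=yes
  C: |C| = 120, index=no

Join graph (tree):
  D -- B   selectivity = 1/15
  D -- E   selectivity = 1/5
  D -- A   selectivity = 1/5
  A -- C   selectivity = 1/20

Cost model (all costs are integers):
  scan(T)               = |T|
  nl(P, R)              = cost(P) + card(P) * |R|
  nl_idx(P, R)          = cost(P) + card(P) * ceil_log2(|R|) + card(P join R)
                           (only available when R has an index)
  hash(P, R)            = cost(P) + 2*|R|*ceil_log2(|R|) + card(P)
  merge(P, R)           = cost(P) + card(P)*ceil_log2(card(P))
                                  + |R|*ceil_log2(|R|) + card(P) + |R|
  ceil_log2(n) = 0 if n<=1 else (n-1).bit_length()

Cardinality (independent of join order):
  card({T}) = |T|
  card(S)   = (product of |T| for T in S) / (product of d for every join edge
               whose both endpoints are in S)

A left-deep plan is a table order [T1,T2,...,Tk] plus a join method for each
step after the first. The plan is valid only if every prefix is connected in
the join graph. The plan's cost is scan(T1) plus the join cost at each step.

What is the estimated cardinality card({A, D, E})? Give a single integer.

9600

Tables in S: A(40), D(120), E(50)
Edges inside S: D-E(d=5), D-A(d=5)
numerator = 40 * 120 * 50 = 240000
denominator = 5 * 5 = 25
card(S) = 240000 / 25 = 9600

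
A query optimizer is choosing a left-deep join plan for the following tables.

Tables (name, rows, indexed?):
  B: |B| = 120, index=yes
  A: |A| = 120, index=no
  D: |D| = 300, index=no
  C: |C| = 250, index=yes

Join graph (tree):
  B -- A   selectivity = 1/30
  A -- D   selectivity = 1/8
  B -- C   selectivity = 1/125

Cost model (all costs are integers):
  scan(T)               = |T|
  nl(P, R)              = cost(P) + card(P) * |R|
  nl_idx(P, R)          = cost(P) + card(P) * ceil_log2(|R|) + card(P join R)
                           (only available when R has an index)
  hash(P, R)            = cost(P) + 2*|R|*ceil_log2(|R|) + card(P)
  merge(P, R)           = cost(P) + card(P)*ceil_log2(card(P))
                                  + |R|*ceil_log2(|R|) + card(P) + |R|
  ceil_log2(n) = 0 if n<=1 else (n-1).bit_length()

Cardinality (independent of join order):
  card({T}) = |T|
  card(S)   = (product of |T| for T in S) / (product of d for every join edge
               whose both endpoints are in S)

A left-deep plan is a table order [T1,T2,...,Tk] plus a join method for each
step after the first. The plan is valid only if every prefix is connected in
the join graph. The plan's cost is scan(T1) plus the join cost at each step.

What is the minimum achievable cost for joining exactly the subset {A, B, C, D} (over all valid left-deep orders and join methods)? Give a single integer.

Selinger DP over subsets of {A,B,C,D}:
  {B}: scan cost=120, card=120
  {A}: scan cost=120, card=120
  {D}: scan cost=300, card=300
  {C}: scan cost=250, card=250
  {AB}: card=480; try (B,nl_idx)→1440, (B,hash)→1920, (A,hash)→1920, (B,merge)→2040, (A,merge)→2040, (B,nl)→14520 …(+1); best=1440 via (B,nl_idx)
  {BC}: card=240; try (C,nl_idx)→1320, (B,hash)→2180, (B,nl_idx)→2240, (C,merge)→3330, (B,merge)→3460, (C,hash)→4240 …(+2); best=1320 via (C,nl_idx)
  {AD}: card=4500; try (A,hash)→2280, (D,merge)→4080, (A,merge)→4260, (D,hash)→5640, (D,nl)→36120, (A,nl)→36300; best=2280 via (A,hash)
  {ABD}: card=18000; try (D,hash)→7320, (B,hash)→8460, (D,merge)→9240, (B,nl_idx)→51780, (B,merge)→66240, (D,nl)→145440 …(+1); best=7320 via (D,hash)
  {ABC}: card=960; try (A,hash)→3240, (A,merge)→4440, (C,hash)→5920, (C,nl_idx)→6240, (C,merge)→8490, (A,nl)→30120 …(+1); best=3240 via (A,hash)
  {ABCD}: card=36000; try (D,hash)→9600, (D,merge)→16800, (C,hash)→29320, (C,nl_idx)→187320, (D,nl)→291240, (C,merge)→297570 …(+1); best=9600 via (D,hash)

9600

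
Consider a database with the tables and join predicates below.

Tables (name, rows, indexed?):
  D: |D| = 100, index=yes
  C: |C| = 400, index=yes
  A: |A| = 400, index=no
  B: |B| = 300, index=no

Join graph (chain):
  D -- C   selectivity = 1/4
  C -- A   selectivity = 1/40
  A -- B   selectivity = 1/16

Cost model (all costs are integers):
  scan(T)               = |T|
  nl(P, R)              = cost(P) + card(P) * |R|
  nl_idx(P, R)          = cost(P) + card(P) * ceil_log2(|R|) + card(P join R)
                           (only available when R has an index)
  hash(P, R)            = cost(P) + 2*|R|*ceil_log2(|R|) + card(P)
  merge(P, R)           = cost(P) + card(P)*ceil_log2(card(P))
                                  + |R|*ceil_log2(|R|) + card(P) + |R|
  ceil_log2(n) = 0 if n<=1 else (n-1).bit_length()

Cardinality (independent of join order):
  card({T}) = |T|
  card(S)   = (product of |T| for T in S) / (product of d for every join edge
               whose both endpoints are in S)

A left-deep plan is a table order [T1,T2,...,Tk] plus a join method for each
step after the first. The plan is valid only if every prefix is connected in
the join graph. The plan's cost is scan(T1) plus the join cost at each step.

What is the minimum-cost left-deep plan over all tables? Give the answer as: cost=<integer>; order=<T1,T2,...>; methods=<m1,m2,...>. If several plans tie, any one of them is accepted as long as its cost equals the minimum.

Selinger DP (subsets sized 1..n):
  {D}: scan cost=100, card=100
  {C}: scan cost=400, card=400
  {A}: scan cost=400, card=400
  {B}: scan cost=300, card=300
  {CD}: card=10000; try (D,hash)→2200, (C,merge)→4900, (D,merge)→5200, (C,hash)→7400, (C,nl_idx)→11000, (D,nl_idx)→13200 …(+2); best=2200 via (D,hash)
  {AC}: card=4000; try (C,hash)→8000, (C,nl_idx)→8000, (A,hash)→8000, (C,merge)→8400, (A,merge)→8400, (C,nl)→160400 …(+1); best=8000 via (C,hash)
  {AB}: card=7500; try (B,hash)→6200, (A,merge)→7300, (B,merge)→7400, (A,hash)→7800, (A,nl)→120300, (B,nl)→120400; best=6200 via (B,hash)
  {ACD}: card=100000; try (D,hash)→13400, (A,hash)→19400, (D,merge)→60800, (D,nl_idx)→136000, (A,merge)→156200, (D,nl)→408000 …(+1); best=13400 via (D,hash)
  {ABC}: card=75000; try (B,hash)→17400, (C,hash)→20900, (B,merge)→63000, (C,merge)→115200, (C,nl_idx)→148700, (B,nl)→1208000 …(+1); best=17400 via (B,hash)
  {ABCD}: card=1875000; try (D,hash)→93800, (B,hash)→118800, (D,merge)→1368200, (B,merge)→1816400, (D,nl_idx)→2417400, (D,nl)→7517400 …(+1); best=93800 via (D,hash)

cost=93800; order=A,C,B,D; methods=hash,hash,hash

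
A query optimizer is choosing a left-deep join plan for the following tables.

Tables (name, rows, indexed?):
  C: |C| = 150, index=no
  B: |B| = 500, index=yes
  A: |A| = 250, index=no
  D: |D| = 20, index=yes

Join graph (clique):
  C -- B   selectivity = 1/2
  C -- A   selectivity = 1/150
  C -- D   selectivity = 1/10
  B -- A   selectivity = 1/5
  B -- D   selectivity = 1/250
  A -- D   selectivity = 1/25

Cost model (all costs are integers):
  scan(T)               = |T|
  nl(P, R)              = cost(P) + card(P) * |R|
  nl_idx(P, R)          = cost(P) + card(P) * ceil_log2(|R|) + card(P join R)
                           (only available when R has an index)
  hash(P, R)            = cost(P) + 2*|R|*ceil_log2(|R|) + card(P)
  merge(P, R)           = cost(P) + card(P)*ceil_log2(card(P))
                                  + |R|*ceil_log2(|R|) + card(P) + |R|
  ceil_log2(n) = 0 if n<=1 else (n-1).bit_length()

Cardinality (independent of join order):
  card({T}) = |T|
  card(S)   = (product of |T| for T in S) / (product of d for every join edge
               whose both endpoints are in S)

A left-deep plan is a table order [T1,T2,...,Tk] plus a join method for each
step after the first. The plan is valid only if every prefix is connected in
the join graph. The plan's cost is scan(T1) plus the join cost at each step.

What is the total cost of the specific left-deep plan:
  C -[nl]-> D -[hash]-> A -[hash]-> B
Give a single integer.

16470

step 1: scan C: cost=150, card=150
step 2: join D via nl
    card(P join D) = 150*20/(10) = 300
    cost = 150 + 150*20 = 3150
step 3: join A via hash
    card(P join A) = 300*250/(150*25) = 20
    cost = 3150 + 2*250*8 + 300 = 7450
step 4: join B via hash
    card(P join B) = 20*500/(2*5*250) = 4
    cost = 7450 + 2*500*9 + 20 = 16470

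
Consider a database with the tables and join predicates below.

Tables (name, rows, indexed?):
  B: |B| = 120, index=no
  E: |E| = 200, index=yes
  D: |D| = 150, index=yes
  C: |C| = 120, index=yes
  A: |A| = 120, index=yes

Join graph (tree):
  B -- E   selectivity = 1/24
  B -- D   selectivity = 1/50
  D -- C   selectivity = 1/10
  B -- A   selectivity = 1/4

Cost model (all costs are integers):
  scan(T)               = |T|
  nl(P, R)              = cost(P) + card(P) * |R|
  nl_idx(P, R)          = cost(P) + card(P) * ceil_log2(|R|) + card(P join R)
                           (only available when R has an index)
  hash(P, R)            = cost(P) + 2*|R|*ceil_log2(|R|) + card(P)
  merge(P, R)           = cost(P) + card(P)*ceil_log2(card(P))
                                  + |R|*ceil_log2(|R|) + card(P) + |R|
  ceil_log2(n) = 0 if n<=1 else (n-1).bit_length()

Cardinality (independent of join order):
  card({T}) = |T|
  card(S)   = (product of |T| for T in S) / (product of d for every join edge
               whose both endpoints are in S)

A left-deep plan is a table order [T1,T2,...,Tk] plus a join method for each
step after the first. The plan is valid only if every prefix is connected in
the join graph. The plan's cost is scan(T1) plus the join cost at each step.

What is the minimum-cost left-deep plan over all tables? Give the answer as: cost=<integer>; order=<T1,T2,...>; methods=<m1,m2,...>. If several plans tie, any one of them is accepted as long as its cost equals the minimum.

Selinger DP (subsets sized 1..n):
  {B}: scan cost=120, card=120
  {E}: scan cost=200, card=200
  {D}: scan cost=150, card=150
  {C}: scan cost=120, card=120
  {A}: scan cost=120, card=120
  {BE}: card=1000; try (E,nl_idx)→2080, (B,hash)→2080, (E,merge)→2880, (B,merge)→2960, (E,hash)→3440, (E,nl)→24120 …(+1); best=2080 via (E,nl_idx)
  {BD}: card=360; try (D,nl_idx)→1440, (B,hash)→1980, (D,merge)→2430, (B,merge)→2460, (D,hash)→2640, (D,nl)→18120 …(+1); best=1440 via (D,nl_idx)
  {AB}: card=3600; try (B,hash)→1920, (A,hash)→1920, (B,merge)→2040, (A,merge)→2040, (A,nl_idx)→4560, (B,nl)→14520 …(+1); best=1920 via (B,hash)
  {CD}: card=1800; try (C,hash)→1980, (D,merge)→2430, (C,merge)→2460, (D,hash)→2640, (D,nl_idx)→2880, (C,nl_idx)→3000 …(+2); best=1980 via (C,hash)
  {BDE}: card=3000; try (E,hash)→5000, (D,hash)→5480, (E,merge)→6840, (E,nl_idx)→7320, (D,nl_idx)→13080, (D,merge)→14430 …(+2); best=5000 via (E,hash)
  {ABE}: card=30000; try (A,hash)→4760, (E,hash)→8720, (A,merge)→14040, (A,nl_idx)→39080, (E,merge)→50520, (E,nl_idx)→60720 …(+2); best=4760 via (A,hash)
  {BCD}: card=4320; try (C,hash)→3480, (B,hash)→5460, (C,merge)→6000, (C,nl_idx)→8280, (B,merge)→24540, (C,nl)→44640 …(+1); best=3480 via (C,hash)
  {ABD}: card=10800; try (A,hash)→3480, (A,merge)→6000, (D,hash)→7920, (A,nl_idx)→14760, (D,nl_idx)→41520, (A,nl)→44640 …(+2); best=3480 via (A,hash)
  {BCDE}: card=36000; try (C,hash)→9680, (E,hash)→11000, (C,merge)→44960, (C,nl_idx)→62000, (E,merge)→65760, (E,nl_idx)→74040 …(+2); best=9680 via (C,hash)
  {ABDE}: card=90000; try (A,hash)→9680, (E,hash)→17480, (D,hash)→37160, (A,merge)→44960, (A,nl_idx)→116000, (E,merge)→167280 …(+6); best=9680 via (A,hash)
  {ABCD}: card=129600; try (A,hash)→9480, (C,hash)→15960, (A,merge)→64920, (A,nl_idx)→163320, (C,merge)→166440, (C,nl_idx)→208680 …(+2); best=9480 via (A,hash)
  {ABCDE}: card=1080000; try (A,hash)→47360, (C,hash)→101360, (E,hash)→142280, (A,merge)→622640, (A,nl_idx)→1341680, (C,merge)→1630640 …(+6); best=47360 via (A,hash)

cost=47360; order=B,D,E,C,A; methods=nl_idx,hash,hash,hash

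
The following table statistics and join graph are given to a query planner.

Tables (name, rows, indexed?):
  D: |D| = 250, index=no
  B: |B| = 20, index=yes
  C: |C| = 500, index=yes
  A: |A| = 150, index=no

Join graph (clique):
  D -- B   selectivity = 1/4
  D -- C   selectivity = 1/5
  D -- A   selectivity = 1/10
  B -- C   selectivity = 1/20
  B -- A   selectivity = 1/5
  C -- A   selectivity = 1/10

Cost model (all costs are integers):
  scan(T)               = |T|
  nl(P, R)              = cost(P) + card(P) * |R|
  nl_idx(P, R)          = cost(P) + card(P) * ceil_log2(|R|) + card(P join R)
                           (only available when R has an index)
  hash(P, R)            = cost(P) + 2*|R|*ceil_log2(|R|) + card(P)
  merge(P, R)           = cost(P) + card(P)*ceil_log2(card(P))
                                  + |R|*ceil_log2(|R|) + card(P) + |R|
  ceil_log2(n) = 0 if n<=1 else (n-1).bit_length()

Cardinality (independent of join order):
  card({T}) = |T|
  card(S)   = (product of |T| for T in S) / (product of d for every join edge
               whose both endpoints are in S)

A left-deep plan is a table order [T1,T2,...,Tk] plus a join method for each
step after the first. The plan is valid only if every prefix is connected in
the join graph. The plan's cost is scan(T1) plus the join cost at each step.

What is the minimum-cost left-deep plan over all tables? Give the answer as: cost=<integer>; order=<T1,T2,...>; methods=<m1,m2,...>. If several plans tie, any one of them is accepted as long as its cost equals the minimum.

cost=9100; order=B,C,A,D; methods=nl_idx,hash,hash

Selinger DP (subsets sized 1..n):
  {D}: scan cost=250, card=250
  {B}: scan cost=20, card=20
  {C}: scan cost=500, card=500
  {A}: scan cost=150, card=150
  {BD}: card=1250; try (B,hash)→700, (D,merge)→2390, (B,merge)→2620, (B,nl_idx)→2750, (D,hash)→4040, (D,nl)→5020 …(+1); best=700 via (B,hash)
  {CD}: card=25000; try (D,hash)→5000, (C,merge)→7500, (D,merge)→7750, (C,hash)→9500, (C,nl_idx)→27500, (C,nl)→125250 …(+1); best=5000 via (D,hash)
  {AD}: card=3750; try (A,hash)→2900, (D,merge)→3750, (A,merge)→3850, (D,hash)→4300, (D,nl)→37650, (A,nl)→37750; best=2900 via (A,hash)
  {BC}: card=500; try (C,nl_idx)→700, (B,hash)→1200, (B,nl_idx)→3500, (C,merge)→5140, (B,merge)→5620, (C,hash)→9040 …(+2); best=700 via (C,nl_idx)
  {AB}: card=600; try (B,hash)→500, (A,merge)→1490, (B,nl_idx)→1500, (B,merge)→1620, (A,hash)→2440, (A,nl)→3020 …(+1); best=500 via (B,hash)
  {AC}: card=7500; try (A,hash)→3400, (C,merge)→6500, (A,merge)→6850, (C,nl_idx)→9000, (C,hash)→9300, (C,nl)→75150 …(+1); best=3400 via (A,hash)
  {BCD}: card=6250; try (D,hash)→5200, (D,merge)→7950, (C,hash)→10950, (C,nl_idx)→18200, (C,merge)→20700, (B,hash)→30200 …(+5); best=5200 via (D,hash)
  {ABD}: card=3750; try (A,hash)→4350, (D,hash)→5100, (B,hash)→6850, (D,merge)→9350, (A,merge)→17050, (B,nl_idx)→25400 …(+4); best=4350 via (A,hash)
  {ACD}: card=37500; try (D,hash)→14900, (C,hash)→15650, (A,hash)→32400, (C,merge)→56650, (C,nl_idx)→74150, (D,merge)→110650 …(+4); best=14900 via (D,hash)
  {ABC}: card=1500; try (A,hash)→3600, (A,merge)→7050, (C,nl_idx)→7400, (C,hash)→10100, (B,hash)→11100, (C,merge)→12100 …(+5); best=3600 via (A,hash)
  {ABCD}: card=1875; try (D,hash)→9100, (A,hash)→13850, (C,hash)→17100, (D,merge)→23850, (C,nl_idx)→39975, (B,hash)→52600 …(+8); best=9100 via (D,hash)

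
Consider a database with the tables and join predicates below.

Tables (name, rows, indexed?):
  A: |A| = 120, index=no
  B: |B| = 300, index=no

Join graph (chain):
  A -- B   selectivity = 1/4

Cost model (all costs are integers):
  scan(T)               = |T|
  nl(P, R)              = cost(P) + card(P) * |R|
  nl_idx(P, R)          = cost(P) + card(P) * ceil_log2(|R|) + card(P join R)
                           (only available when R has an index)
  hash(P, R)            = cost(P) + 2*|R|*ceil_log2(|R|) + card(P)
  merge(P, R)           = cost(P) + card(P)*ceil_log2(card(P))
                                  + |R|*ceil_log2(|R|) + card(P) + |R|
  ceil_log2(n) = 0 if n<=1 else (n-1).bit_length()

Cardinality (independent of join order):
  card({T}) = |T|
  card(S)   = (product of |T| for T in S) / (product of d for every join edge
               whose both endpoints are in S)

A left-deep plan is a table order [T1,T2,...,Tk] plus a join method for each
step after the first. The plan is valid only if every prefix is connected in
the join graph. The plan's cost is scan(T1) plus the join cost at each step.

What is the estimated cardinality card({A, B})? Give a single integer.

9000

Tables in S: A(120), B(300)
Edges inside S: A-B(d=4)
numerator = 120 * 300 = 36000
denominator = 4 = 4
card(S) = 36000 / 4 = 9000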